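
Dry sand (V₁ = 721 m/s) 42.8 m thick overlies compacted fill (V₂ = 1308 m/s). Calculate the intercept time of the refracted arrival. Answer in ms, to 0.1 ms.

99.1 ms

tᵢ = 2h·√(V₂²−V₁²)/(V₁V₂).
√(V₂²−V₁²) = √(1308²−721²) = 1091.3 m/s.
tᵢ = 2·42.8·1091.3/(721·1308) = 0.09906 s.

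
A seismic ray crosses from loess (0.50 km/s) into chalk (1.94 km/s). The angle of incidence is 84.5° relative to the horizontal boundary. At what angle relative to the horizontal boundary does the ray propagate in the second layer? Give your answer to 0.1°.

68.2°

Angle from the normal: 90° − 84.5° = 5.5°.
sin θ₁/V₁ = sin θ₂/V₂ ⇒ sin θ₂ = 1.94·sin 5.5°/0.50 = 1.94·0.0958/0.50 = 0.3719.
θ₂ = arcsin 0.3719 = 21.83° from the normal.
From the interface: 90° − 21.83° = 68.17°.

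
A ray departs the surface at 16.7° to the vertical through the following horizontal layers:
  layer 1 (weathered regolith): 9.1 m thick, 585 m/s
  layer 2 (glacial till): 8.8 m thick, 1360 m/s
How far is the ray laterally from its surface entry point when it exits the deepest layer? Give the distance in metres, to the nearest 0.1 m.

Apply Snell's law at each interface; in layer i the horizontal offset is hᵢ·tan θᵢ.
Layer 1: θ = 16.70°; offset = 9.1·tan 16.70° = 2.730 m.
Layer 2: sin θ = 1360·sin 16.7°/585 = 0.6681, θ = 41.92°; offset = 8.8·tan 41.92° = 7.900 m.
Summing the layer offsets gives 10.631 m.

10.6 m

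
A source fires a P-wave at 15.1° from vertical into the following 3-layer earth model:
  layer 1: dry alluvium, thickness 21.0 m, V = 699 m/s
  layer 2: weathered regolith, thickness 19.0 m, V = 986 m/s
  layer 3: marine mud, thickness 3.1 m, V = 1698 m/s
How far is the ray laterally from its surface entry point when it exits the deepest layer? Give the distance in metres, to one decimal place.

p = sin θ₁/V₁ = sin 15.1°/699 = 3.7268e-04 s/m is conserved through the stack.
Layer 1: θ = 15.10°; offset = 21.0·tan 15.10° = 5.666 m.
Layer 2: sin θ = p·986 = 0.3675 → θ = 21.56°; offset = 19.0·tan 21.56° = 7.507 m.
Layer 3: sin θ = p·1698 = 0.6328 → θ = 39.26°; offset = 3.1·tan 39.26° = 2.534 m.
Σ offsets = 15.707 m.

15.7 m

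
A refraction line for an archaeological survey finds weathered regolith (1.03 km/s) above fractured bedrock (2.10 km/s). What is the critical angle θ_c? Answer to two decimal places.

At critical incidence the refracted ray runs along the interface (θ₂ = 90°), so sin θ_c = V₁/V₂.
θ_c = arcsin(1.03/2.10) = arcsin 0.4905 = 29.37°.

29.37°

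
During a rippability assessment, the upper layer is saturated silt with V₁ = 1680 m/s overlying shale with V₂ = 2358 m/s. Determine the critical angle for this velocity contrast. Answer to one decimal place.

At critical incidence the refracted ray runs along the interface (θ₂ = 90°), so sin θ_c = V₁/V₂.
θ_c = arcsin(1680/2358) = arcsin 0.7125 = 45.44°.

45.4°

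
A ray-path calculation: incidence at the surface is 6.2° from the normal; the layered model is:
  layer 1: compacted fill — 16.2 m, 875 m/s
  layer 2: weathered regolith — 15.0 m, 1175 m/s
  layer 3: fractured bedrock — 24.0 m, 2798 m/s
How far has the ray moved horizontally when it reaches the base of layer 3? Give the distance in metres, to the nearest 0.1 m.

12.8 m

Apply Snell's law at each interface; in layer i the horizontal offset is hᵢ·tan θᵢ.
Layer 1: θ = 6.20°; offset = 16.2·tan 6.20° = 1.760 m.
Layer 2: sin θ = 1175·sin 6.2°/875 = 0.1450, θ = 8.34°; offset = 15.0·tan 8.34° = 2.199 m.
Layer 3: sin θ = 2798·sin 6.2°/875 = 0.3454, θ = 20.20°; offset = 24.0·tan 20.20° = 8.832 m.
Summing the layer offsets gives 12.790 m.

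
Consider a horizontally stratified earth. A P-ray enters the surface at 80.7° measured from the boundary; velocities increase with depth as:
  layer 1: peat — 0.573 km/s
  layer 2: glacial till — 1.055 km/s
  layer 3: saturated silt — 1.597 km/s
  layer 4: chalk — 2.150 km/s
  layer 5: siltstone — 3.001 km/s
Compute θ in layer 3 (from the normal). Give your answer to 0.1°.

26.8°

From the normal: θ₁ = 90° − 80.7° = 9.3°.
Snell's law across each interface conserves sin θ / V, so sin θ_3 = V_3·sin θ₁/V₁.
sin θ_3 = 1.597 × sin 9.3° / 0.573 = 0.4504.
θ_3 = arcsin 0.4504 = 26.77°.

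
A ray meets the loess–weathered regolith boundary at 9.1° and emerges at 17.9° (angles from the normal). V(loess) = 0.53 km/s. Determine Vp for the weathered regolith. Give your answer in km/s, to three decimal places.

1.030 km/s

Snell's law: sin 9.1°/V₁ = sin 17.9°/V₂.
V₂ = V₁·sin 17.9°/sin 9.1° = 0.53 × 1.9434 = 1.030 km/s.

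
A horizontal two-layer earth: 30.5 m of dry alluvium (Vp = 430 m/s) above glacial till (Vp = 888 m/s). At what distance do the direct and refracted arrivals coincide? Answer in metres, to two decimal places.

103.48 m

x_cross = 2h·√((V₂+V₁)/(V₂−V₁)).
(V₂+V₁)/(V₂−V₁) = (888+430)/(888−430) = 2.8777; √ = 1.6964.
x_cross = 2·30.5·1.6964 = 103.48 m.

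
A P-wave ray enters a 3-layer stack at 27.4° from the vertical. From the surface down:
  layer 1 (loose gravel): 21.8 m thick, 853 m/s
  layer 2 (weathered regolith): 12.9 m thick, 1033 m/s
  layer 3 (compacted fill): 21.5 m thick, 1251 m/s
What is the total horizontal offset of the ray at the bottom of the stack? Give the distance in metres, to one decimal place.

Apply Snell's law at each interface; in layer i the horizontal offset is hᵢ·tan θᵢ.
Layer 1: θ = 27.40°; offset = 21.8·tan 27.40° = 11.300 m.
Layer 2: sin θ = 1033·sin 27.4°/853 = 0.5573, θ = 33.87°; offset = 12.9·tan 33.87° = 8.659 m.
Layer 3: sin θ = 1251·sin 27.4°/853 = 0.6749, θ = 42.45°; offset = 21.5·tan 42.45° = 19.665 m.
Σ offsets = 39.624 m.

39.6 m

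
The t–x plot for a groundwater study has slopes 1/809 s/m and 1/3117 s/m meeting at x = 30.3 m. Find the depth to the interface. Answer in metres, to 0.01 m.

x_cross = 2h·√((V₂+V₁)/(V₂−V₁)) → h = x_cross / (2·√((V₂+V₁)/(V₂−V₁))).
√((V₂+V₁)/(V₂−V₁)) = √((3117+809)/(3117−809)) = 1.3042.
h = 30.3 / (2·1.3042) = 11.62 m.

11.62 m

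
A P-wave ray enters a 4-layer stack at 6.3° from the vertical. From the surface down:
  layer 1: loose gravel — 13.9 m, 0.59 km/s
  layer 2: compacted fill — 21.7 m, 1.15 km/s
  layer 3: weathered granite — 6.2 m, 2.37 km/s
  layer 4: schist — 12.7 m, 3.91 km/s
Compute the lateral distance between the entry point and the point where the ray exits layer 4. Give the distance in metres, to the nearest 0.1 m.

22.8 m

Apply Snell's law at each interface; in layer i the horizontal offset is hᵢ·tan θᵢ.
Layer 1: θ = 6.30°; offset = 13.9·tan 6.30° = 1.535 m.
Layer 2: sin θ = 1.15·sin 6.3°/0.59 = 0.2139, θ = 12.35°; offset = 21.7·tan 12.35° = 4.751 m.
Layer 3: sin θ = 2.37·sin 6.3°/0.59 = 0.4408, θ = 26.15°; offset = 6.2·tan 26.15° = 3.045 m.
Layer 4: sin θ = 3.91·sin 6.3°/0.59 = 0.7272, θ = 46.65°; offset = 12.7·tan 46.65° = 13.455 m.
Σ offsets = 22.786 m.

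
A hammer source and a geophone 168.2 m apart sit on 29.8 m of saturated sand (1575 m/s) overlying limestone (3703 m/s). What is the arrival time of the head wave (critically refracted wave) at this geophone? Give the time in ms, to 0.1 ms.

79.7 ms

t = x/V₂ + 2h·√(V₂²−V₁²)/(V₁V₂).
√(V₂²−V₁²) = √(3703²−1575²) = 3351.4 m/s; delay term = 2·29.8·3351.4/(1575·3703) = 0.03425 s.
t = 168.2/3703 + 0.03425 = 0.07967 s.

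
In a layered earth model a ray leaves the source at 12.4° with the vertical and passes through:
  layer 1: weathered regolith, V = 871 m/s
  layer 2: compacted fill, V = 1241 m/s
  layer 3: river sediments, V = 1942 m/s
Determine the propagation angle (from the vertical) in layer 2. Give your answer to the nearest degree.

18°

Ray parameter p = sin 12.4° / 871 = 2.4654e-04 s/m.
sin θ_2 = p·V_2 = 2.4654e-04 × 1241 = 0.3060.
θ_2 = arcsin 0.3060 = 17.82°.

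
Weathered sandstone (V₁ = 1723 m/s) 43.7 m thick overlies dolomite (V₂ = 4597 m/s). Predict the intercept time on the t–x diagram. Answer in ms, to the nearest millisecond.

47 ms

θ_c = arcsin(V₁/V₂) = arcsin(1723/4597) = 22.01°; cos θ_c = 0.9271.
tᵢ = 2h·cos θ_c / V₁ = 2·43.7·0.9271 / 1723 = 0.04703 s.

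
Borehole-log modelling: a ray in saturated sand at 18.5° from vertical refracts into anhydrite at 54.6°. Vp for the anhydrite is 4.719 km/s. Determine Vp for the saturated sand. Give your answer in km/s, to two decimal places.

Snell's law: sin 18.5°/V₁ = sin 54.6°/V₂.
V₁ = V₂·sin 18.5°/sin 54.6° = 4.719 × 0.3893 = 1.84 km/s.

1.84 km/s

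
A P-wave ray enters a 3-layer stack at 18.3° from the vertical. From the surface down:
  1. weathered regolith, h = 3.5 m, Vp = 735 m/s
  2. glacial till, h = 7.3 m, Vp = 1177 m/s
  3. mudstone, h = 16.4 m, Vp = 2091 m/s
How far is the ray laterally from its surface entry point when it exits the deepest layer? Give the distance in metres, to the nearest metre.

38 m

Apply Snell's law at each interface; in layer i the horizontal offset is hᵢ·tan θᵢ.
Layer 1: θ = 18.30°; offset = 3.5·tan 18.30° = 1.158 m.
Layer 2: sin θ = 1177·sin 18.3°/735 = 0.5028, θ = 30.19°; offset = 7.3·tan 30.19° = 4.246 m.
Layer 3: sin θ = 2091·sin 18.3°/735 = 0.8933, θ = 63.29°; offset = 16.4·tan 63.29° = 32.591 m.
Total horizontal offset = 37.995 m.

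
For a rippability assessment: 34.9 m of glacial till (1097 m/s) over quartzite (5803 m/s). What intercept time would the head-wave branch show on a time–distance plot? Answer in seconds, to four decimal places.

0.0625 s

θ_c = arcsin(V₁/V₂) = arcsin(1097/5803) = 10.90°; cos θ_c = 0.9820.
tᵢ = 2h·cos θ_c / V₁ = 2·34.9·0.9820 / 1097 = 0.06248 s.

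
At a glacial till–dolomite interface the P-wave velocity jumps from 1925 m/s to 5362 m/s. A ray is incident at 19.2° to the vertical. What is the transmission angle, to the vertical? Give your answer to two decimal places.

Snell's law: sin θ₂ = (V₂/V₁)·sin θ₁ = (5362/1925)·sin 19.2° = 0.9160.
θ₂ = sin⁻¹(0.9160) = 66.35° (from vertical).

66.35°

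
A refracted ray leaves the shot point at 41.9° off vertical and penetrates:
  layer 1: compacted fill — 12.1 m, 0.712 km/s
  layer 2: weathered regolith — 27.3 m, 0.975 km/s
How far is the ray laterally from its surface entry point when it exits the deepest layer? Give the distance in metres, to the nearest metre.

73 m

Apply Snell's law at each interface; in layer i the horizontal offset is hᵢ·tan θᵢ.
Layer 1: θ = 41.90°; offset = 12.1·tan 41.90° = 10.857 m.
Layer 2: sin θ = 0.975·sin 41.9°/0.712 = 0.9145, θ = 66.14°; offset = 27.3·tan 66.14° = 61.715 m.
Summing the layer offsets gives 72.571 m.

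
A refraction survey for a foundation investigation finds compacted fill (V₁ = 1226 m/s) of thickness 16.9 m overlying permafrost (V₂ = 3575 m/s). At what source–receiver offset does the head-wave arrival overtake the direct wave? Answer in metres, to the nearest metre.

48 m

θ_c = arcsin(1226/3575) = 20.06°, so cos θ_c = 0.9394 and tᵢ = 2h cos θ_c/V₁ = 0.0259 s.
At crossover x/V₁ = x/V₂ + tᵢ ⇒ x = tᵢ/(1/V₁ − 1/V₂) = 0.02590/(8.1566e-04 − 2.7972e-04) = 48.32 m.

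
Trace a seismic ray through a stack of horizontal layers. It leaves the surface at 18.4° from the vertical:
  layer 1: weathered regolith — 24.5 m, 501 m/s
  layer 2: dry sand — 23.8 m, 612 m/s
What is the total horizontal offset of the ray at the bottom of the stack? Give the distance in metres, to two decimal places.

18.10 m

Apply Snell's law at each interface; in layer i the horizontal offset is hᵢ·tan θᵢ.
Layer 1: θ = 18.40°; offset = 24.5·tan 18.40° = 8.1501 m.
Layer 2: sin θ = 612·sin 18.4°/501 = 0.3856, θ = 22.68°; offset = 23.8·tan 22.68° = 9.9460 m.
Total horizontal offset = 18.0960 m.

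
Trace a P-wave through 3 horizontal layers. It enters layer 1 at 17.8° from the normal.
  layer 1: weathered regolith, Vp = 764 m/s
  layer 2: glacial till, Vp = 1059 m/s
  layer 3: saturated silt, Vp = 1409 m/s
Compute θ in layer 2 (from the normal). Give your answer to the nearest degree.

Ray parameter p = sin 17.8° / 764 = 4.0012e-04 s/m.
sin θ_2 = p·V_2 = 4.0012e-04 × 1059 = 0.4237.
θ_2 = arcsin 0.4237 = 25.07°.

25°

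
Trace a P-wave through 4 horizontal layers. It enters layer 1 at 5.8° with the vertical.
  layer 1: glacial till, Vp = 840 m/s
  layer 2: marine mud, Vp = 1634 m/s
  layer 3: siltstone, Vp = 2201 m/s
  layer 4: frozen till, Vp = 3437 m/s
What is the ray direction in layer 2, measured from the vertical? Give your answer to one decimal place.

11.3°

Ray parameter p = sin 5.8° / 840 = 1.2031e-04 s/m.
sin θ_2 = p·V_2 = 1.2031e-04 × 1634 = 0.1966.
θ_2 = arcsin 0.1966 = 11.34°.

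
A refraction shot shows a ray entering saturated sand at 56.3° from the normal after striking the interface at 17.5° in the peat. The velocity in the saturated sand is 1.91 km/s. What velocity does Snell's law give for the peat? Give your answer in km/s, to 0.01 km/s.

sin 17.5° = 0.3007; sin 56.3° = 0.8320.
V₁ = V₂·(sin θ₁/sin θ₂) = 1.91·(0.3007/0.8320) = 0.69 km/s.

0.69 km/s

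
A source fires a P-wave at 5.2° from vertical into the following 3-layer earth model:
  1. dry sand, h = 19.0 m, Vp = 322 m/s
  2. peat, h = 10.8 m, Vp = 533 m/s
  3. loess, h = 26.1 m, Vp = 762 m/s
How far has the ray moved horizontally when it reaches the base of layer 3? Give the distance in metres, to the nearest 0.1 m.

Ray parameter p = sin 5.2° / 322 m/s = 2.8147e-04 s/m.
Layer 1: θ = 5.20°; offset = 19.0·tan 5.20° = 1.729 m.
Layer 2: sin θ = p·533 = 0.1500 → θ = 8.63°; offset = 10.8·tan 8.63° = 1.639 m.
Layer 3: sin θ = p·762 = 0.2145 → θ = 12.38°; offset = 26.1·tan 12.38° = 5.731 m.
Total horizontal offset = 9.099 m.

9.1 m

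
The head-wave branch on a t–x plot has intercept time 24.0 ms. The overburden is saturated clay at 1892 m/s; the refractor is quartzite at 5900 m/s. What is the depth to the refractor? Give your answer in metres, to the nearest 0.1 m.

24.0 m

h = tᵢ·V₁·V₂ / (2·√(V₂²−V₁²)).
√(V₂²−V₁²) = √(5900² − 1892²) = 5588.4 m/s.
h = 0.024 s × 1892 × 5900 / (2 × 5588.4) = 23.97 m.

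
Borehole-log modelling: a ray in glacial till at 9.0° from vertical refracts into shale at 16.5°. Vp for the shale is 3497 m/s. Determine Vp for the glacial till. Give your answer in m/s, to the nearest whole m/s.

sin 9.0° = 0.1564; sin 16.5° = 0.2840.
V₁ = V₂·(sin θ₁/sin θ₂) = 3497·(0.1564/0.2840) = 1926.13 m/s.

1926 m/s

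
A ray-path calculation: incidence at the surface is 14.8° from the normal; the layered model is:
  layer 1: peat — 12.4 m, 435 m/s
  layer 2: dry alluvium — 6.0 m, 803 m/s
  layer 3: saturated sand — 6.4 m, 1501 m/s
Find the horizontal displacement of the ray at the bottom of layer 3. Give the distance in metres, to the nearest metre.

Ray parameter p = sin 14.8° / 435 m/s = 5.8723e-04 s/m.
Layer 1: θ = 14.80°; offset = 12.4·tan 14.80° = 3.276 m.
Layer 2: sin θ = p·803 = 0.4715 → θ = 28.13°; offset = 6.0·tan 28.13° = 3.208 m.
Layer 3: sin θ = p·1501 = 0.8814 → θ = 61.82°; offset = 6.4·tan 61.82° = 11.944 m.
Summing the layer offsets gives 18.429 m.

18 m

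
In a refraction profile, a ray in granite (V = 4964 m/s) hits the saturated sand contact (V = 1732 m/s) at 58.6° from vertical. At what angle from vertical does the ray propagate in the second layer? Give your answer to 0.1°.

sin θ₁/V₁ = sin θ₂/V₂ ⇒ sin θ₂ = 1732·sin 58.6°/4964 = 1732·0.8536/4964 = 0.2978.
θ₂ = arcsin 0.2978 = 17.33° from the normal.

17.3°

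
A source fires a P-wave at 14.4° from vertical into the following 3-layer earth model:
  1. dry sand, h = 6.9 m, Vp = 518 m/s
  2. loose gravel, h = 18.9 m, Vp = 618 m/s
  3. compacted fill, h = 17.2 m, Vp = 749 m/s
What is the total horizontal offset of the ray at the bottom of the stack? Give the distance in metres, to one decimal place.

Apply Snell's law at each interface; in layer i the horizontal offset is hᵢ·tan θᵢ.
Layer 1: θ = 14.40°; offset = 6.9·tan 14.40° = 1.772 m.
Layer 2: sin θ = 618·sin 14.4°/518 = 0.2967, θ = 17.26°; offset = 18.9·tan 17.26° = 5.872 m.
Layer 3: sin θ = 749·sin 14.4°/518 = 0.3596, θ = 21.08°; offset = 17.2·tan 21.08° = 6.628 m.
Total horizontal offset = 14.272 m.

14.3 m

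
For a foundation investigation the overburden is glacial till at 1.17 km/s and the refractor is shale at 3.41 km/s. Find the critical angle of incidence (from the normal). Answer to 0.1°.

Critical incidence: sin θ_c = V₁/V₂ = 1.17/3.41 = 0.3431.
θ_c = arcsin 0.3431 = 20.07°.

20.1°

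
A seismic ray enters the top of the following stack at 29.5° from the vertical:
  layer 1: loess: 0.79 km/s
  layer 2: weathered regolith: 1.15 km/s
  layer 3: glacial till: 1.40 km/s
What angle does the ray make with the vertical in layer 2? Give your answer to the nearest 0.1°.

Snell's law across each interface conserves sin θ / V, so sin θ_2 = V_2·sin θ₁/V₁.
sin θ_2 = 1.15 × sin 29.5° / 0.79 = 0.7168.
θ_2 = 45.79° from the vertical.

45.8°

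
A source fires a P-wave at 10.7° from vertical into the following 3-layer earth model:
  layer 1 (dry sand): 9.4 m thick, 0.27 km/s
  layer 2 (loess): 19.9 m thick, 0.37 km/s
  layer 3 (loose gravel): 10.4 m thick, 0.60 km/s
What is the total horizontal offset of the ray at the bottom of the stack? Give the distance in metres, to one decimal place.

Apply Snell's law at each interface; in layer i the horizontal offset is hᵢ·tan θᵢ.
Layer 1: θ = 10.70°; offset = 9.4·tan 10.70° = 1.776 m.
Layer 2: sin θ = 0.37·sin 10.7°/0.27 = 0.2544, θ = 14.74°; offset = 19.9·tan 14.74° = 5.235 m.
Layer 3: sin θ = 0.60·sin 10.7°/0.27 = 0.4126, θ = 24.37°; offset = 10.4·tan 24.37° = 4.711 m.
Σ offsets = 11.722 m.

11.7 m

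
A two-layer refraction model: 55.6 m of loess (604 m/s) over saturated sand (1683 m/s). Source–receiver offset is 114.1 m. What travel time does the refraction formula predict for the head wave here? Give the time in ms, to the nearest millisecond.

240 ms

t = x/V₂ + 2h·√(V₂²−V₁²)/(V₁V₂).
√(V₂²−V₁²) = √(1683²−604²) = 1570.9 m/s; delay term = 2·55.6·1570.9/(604·1683) = 0.17184 s.
t = 114.1/1683 + 0.17184 = 0.23964 s.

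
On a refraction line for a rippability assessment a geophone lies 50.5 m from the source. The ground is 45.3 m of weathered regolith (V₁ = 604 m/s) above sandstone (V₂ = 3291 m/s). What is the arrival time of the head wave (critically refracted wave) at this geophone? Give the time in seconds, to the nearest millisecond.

0.163 s

t = x/V₂ + 2h·√(V₂²−V₁²)/(V₁V₂).
√(V₂²−V₁²) = √(3291²−604²) = 3235.1 m/s; delay term = 2·45.3·3235.1/(604·3291) = 0.14745 s.
t = 50.5/3291 + 0.14745 = 0.16280 s.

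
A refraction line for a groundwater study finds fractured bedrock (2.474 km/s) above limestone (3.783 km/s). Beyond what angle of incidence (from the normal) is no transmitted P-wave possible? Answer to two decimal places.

40.84°

At critical incidence the refracted ray runs along the interface (θ₂ = 90°), so sin θ_c = V₁/V₂.
θ_c = arcsin(2.474/3.783) = arcsin 0.6540 = 40.84°.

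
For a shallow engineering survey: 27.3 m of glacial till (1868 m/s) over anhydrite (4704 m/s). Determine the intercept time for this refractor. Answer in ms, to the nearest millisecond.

27 ms

tᵢ = 2h·√(V₂²−V₁²)/(V₁V₂).
√(V₂²−V₁²) = √(4704²−1868²) = 4317.2 m/s.
tᵢ = 2·27.3·4317.2/(1868·4704) = 0.02683 s.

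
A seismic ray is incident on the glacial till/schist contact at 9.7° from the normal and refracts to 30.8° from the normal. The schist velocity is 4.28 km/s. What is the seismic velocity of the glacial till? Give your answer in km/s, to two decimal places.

1.41 km/s

Snell's law: sin 9.7°/V₁ = sin 30.8°/V₂.
V₁ = V₂·sin 9.7°/sin 30.8° = 4.28 × 0.3291 = 1.41 km/s.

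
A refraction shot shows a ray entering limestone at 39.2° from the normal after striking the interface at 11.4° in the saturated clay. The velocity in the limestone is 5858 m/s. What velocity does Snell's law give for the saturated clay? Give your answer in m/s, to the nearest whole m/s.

Snell's law: sin 11.4°/V₁ = sin 39.2°/V₂.
V₁ = V₂·sin 11.4°/sin 39.2° = 5858 × 0.3127 = 1832.00 m/s.

1832 m/s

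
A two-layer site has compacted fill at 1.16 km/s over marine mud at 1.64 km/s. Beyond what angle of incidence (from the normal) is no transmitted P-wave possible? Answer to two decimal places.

Critical incidence: sin θ_c = V₁/V₂ = 1.16/1.64 = 0.7073.
θ_c = arcsin 0.7073 = 45.02°.

45.02°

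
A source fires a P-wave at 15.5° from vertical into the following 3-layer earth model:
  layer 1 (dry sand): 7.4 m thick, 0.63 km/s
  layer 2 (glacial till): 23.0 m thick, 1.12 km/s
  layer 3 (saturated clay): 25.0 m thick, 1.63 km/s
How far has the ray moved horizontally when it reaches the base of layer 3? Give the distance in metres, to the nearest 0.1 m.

p = sin θ₁/V₁ = sin 15.5°/0.63 = 4.2419e-01 s/km is conserved through the stack.
Layer 1: θ = 15.50°; offset = 7.4·tan 15.50° = 2.052 m.
Layer 2: sin θ = p·1.12 = 0.4751 → θ = 28.37°; offset = 23.0·tan 28.37° = 12.418 m.
Layer 3: sin θ = p·1.63 = 0.6914 → θ = 43.74°; offset = 25.0·tan 43.74° = 23.927 m.
Summing the layer offsets gives 38.397 m.

38.4 m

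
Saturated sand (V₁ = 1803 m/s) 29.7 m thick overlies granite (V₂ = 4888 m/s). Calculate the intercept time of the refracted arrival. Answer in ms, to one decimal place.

tᵢ = 2h·√(V₂²−V₁²)/(V₁V₂).
√(V₂²−V₁²) = √(4888²−1803²) = 4543.3 m/s.
tᵢ = 2·29.7·4543.3/(1803·4888) = 0.03062 s.

30.6 ms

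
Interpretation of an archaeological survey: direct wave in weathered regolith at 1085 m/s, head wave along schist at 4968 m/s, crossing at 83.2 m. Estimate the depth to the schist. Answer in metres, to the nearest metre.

33 m

x_cross = 2h·√((V₂+V₁)/(V₂−V₁)) → h = x_cross / (2·√((V₂+V₁)/(V₂−V₁))).
√((V₂+V₁)/(V₂−V₁)) = √((4968+1085)/(4968−1085)) = 1.2485.
h = 83.2 / (2·1.2485) = 33.32 m.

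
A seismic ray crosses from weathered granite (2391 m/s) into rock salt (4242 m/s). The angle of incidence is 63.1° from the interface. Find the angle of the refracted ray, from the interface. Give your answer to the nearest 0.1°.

36.6°

Convert to the normal: θ₁ = 90° − 63.1° = 26.9°.
Snell's law: sin θ₂ = (V₂/V₁)·sin θ₁ = (4242/2391)·sin 26.9° = 0.8027.
θ₂ = sin⁻¹(0.8027) = 53.39° (from vertical).
From the interface: 90° − 53.39° = 36.61°.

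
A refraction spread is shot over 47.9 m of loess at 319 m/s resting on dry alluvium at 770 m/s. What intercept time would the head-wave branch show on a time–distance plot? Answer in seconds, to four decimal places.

tᵢ = 2h·√(V₂²−V₁²)/(V₁V₂).
√(V₂²−V₁²) = √(770²−319²) = 700.8 m/s.
tᵢ = 2·47.9·700.8/(319·770) = 0.27333 s.

0.2733 s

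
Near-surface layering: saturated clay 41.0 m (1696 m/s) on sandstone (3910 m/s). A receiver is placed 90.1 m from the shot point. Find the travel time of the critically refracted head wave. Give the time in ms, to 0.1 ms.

66.6 ms

t = x/V₂ + 2h·√(V₂²−V₁²)/(V₁V₂).
√(V₂²−V₁²) = √(3910²−1696²) = 3523.0 m/s; delay term = 2·41.0·3523.0/(1696·3910) = 0.04356 s.
t = 90.1/3910 + 0.04356 = 0.06661 s.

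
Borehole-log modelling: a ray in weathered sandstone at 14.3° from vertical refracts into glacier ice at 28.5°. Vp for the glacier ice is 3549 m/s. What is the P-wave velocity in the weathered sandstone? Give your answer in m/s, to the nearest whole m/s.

1837 m/s

sin 14.3° = 0.2470; sin 28.5° = 0.4772.
V₁ = V₂·(sin θ₁/sin θ₂) = 3549·(0.2470/0.4772) = 1837.12 m/s.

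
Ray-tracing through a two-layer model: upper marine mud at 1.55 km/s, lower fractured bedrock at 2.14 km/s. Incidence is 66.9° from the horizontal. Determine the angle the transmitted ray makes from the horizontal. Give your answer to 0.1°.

57.2°

Convert to the normal: θ₁ = 90° − 66.9° = 23.1°.
sin θ₁/V₁ = sin θ₂/V₂ ⇒ sin θ₂ = 2.14·sin 23.1°/1.55 = 2.14·0.3923/1.55 = 0.5417.
θ₂ = arcsin 0.5417 = 32.80° from the normal.
From the interface: 90° − 32.80° = 57.20°.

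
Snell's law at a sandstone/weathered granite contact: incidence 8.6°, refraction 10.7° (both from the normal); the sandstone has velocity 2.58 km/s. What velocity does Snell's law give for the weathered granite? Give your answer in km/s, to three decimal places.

Snell's law: sin 8.6°/V₁ = sin 10.7°/V₂.
V₂ = V₁·sin 10.7°/sin 8.6° = 2.58 × 1.2416 = 3.203 km/s.

3.203 km/s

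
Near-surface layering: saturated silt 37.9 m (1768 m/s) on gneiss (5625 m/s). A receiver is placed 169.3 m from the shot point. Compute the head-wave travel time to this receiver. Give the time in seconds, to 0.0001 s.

θ_c = arcsin(V₁/V₂) = arcsin(1768/5625) = 18.32°, cos θ_c = 0.9493.
Intercept time tᵢ = 2h cos θ_c / V₁ = 2·37.9·0.9493/1768 = 0.04070 s.
t = x/V₂ + tᵢ = 169.3/5625 + 0.04070 = 0.07080 s.

0.0708 s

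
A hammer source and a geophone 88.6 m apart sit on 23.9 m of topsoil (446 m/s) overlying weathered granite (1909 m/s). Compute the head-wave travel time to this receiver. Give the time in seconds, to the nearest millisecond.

θ_c = arcsin(V₁/V₂) = arcsin(446/1909) = 13.51°, cos θ_c = 0.9723.
Intercept time tᵢ = 2h cos θ_c / V₁ = 2·23.9·0.9723/446 = 0.10421 s.
t = x/V₂ + tᵢ = 88.6/1909 + 0.10421 = 0.15062 s.

0.151 s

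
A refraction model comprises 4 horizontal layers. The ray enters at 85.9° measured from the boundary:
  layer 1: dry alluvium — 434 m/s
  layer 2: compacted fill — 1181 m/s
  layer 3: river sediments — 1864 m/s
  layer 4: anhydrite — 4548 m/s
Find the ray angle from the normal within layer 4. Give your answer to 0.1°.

From the normal: θ₁ = 90° − 85.9° = 4.1°.
Snell's law across each interface conserves sin θ / V, so sin θ_4 = V_4·sin θ₁/V₁.
sin θ_4 = 4548 × sin 4.1° / 434 = 0.7492.
θ_4 = arcsin 0.7492 = 48.52°.

48.5°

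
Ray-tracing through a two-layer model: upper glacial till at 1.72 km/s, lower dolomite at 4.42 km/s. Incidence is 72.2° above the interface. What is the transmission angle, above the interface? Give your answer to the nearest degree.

38°

Angle from the normal: 90° − 72.2° = 17.8°.
sin θ₁/V₁ = sin θ₂/V₂ ⇒ sin θ₂ = 4.42·sin 17.8°/1.72 = 4.42·0.3057/1.72 = 0.7856.
θ₂ = arcsin 0.7856 = 51.77° from the normal.
From the interface: 90° − 51.77° = 38.23°.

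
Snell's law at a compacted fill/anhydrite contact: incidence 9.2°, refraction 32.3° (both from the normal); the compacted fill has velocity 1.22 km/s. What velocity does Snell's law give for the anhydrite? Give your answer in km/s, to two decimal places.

4.08 km/s

sin 9.2° = 0.1599; sin 32.3° = 0.5344.
V₂ = V₁·(sin θ₂/sin θ₁) = 1.22·(0.5344/0.1599) = 4.08 km/s.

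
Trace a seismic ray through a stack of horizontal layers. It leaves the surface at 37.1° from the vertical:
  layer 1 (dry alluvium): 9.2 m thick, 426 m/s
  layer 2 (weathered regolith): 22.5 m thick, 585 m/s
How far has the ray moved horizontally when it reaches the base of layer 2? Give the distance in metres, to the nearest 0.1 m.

40.2 m

Ray parameter p = sin 37.1° / 426 m/s = 1.4160e-03 s/m.
Layer 1: θ = 37.10°; offset = 9.2·tan 37.10° = 6.958 m.
Layer 2: sin θ = p·585 = 0.8283 → θ = 55.93°; offset = 22.5·tan 55.93° = 33.269 m.
Σ offsets = 40.227 m.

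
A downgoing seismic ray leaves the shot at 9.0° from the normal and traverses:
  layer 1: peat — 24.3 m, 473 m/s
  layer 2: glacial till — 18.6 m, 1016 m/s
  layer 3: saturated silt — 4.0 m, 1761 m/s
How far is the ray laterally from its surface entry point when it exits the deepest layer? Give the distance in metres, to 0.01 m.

Ray parameter p = sin 9.0° / 473 m/s = 3.3073e-04 s/m.
Layer 1: θ = 9.00°; offset = 24.3·tan 9.00° = 3.8487 m.
Layer 2: sin θ = p·1016 = 0.3360 → θ = 19.63°; offset = 18.6·tan 19.63° = 6.6358 m.
Layer 3: sin θ = p·1761 = 0.5824 → θ = 35.62°; offset = 4.0·tan 35.62° = 2.8659 m.
Σ offsets = 13.3504 m.

13.35 m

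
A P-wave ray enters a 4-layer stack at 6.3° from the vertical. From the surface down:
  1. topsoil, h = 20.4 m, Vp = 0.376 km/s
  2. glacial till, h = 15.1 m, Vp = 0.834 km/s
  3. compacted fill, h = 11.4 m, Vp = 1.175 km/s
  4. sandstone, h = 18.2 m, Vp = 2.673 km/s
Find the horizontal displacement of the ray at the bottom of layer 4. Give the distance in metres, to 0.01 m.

32.90 m

Apply Snell's law at each interface; in layer i the horizontal offset is hᵢ·tan θᵢ.
Layer 1: θ = 6.30°; offset = 20.4·tan 6.30° = 2.2522 m.
Layer 2: sin θ = 0.834·sin 6.3°/0.376 = 0.2434, θ = 14.09°; offset = 15.1·tan 14.09° = 3.7893 m.
Layer 3: sin θ = 1.175·sin 6.3°/0.376 = 0.3429, θ = 20.05°; offset = 11.4·tan 20.05° = 4.1616 m.
Layer 4: sin θ = 2.673·sin 6.3°/0.376 = 0.7801, θ = 51.27°; offset = 18.2·tan 51.27° = 22.6932 m.
Σ offsets = 32.8963 m.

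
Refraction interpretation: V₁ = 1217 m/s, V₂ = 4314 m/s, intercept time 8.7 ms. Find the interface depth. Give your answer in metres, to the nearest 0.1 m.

5.5 m

θ_c = arcsin(1217/4314) = 16.39°; cos θ_c = 0.9594.
tᵢ = 2h cos θ_c/V₁ ⇒ h = tᵢ·V₁/(2 cos θ_c) = 0.0087·1217/(2·0.9594) = 5.52 m.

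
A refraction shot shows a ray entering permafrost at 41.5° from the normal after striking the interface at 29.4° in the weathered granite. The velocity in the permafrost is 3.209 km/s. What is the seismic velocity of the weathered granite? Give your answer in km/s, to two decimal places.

2.38 km/s

Snell's law: sin 29.4°/V₁ = sin 41.5°/V₂.
V₁ = V₂·sin 29.4°/sin 41.5° = 3.209 × 0.7409 = 2.38 km/s.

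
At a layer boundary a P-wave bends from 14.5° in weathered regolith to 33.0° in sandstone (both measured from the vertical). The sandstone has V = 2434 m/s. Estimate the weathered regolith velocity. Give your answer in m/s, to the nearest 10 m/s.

sin 14.5° = 0.2504; sin 33.0° = 0.5446.
V₁ = V₂·(sin θ₁/sin θ₂) = 2434·(0.2504/0.5446) = 1118.95 m/s.

1120 m/s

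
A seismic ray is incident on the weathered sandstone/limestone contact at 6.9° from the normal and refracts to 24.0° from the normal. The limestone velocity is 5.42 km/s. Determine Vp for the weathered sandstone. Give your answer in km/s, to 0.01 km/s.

Snell's law: sin 6.9°/V₁ = sin 24.0°/V₂.
V₁ = V₂·sin 6.9°/sin 24.0° = 5.42 × 0.2954 = 1.60 km/s.

1.60 km/s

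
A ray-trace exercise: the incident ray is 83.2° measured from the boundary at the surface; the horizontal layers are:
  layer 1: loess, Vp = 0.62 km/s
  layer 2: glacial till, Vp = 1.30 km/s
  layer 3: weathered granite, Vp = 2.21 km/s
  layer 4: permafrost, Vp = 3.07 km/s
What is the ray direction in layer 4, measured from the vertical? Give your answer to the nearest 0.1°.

From the normal: θ₁ = 90° − 83.2° = 6.8°.
Snell's law across each interface conserves sin θ / V, so sin θ_4 = V_4·sin θ₁/V₁.
sin θ_4 = 3.07 × sin 6.8° / 0.62 = 0.5863.
θ_4 = arcsin 0.5863 = 35.89°.

35.9°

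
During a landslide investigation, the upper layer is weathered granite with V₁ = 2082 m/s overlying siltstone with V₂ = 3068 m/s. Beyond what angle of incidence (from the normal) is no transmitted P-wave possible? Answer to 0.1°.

42.7°

At critical incidence the refracted ray runs along the interface (θ₂ = 90°), so sin θ_c = V₁/V₂.
θ_c = arcsin(2082/3068) = arcsin 0.6786 = 42.74°.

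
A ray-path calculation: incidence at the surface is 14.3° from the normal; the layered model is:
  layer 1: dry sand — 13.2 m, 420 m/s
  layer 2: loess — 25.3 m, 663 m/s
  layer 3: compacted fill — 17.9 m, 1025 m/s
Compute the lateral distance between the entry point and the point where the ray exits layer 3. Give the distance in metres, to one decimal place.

27.6 m

Apply Snell's law at each interface; in layer i the horizontal offset is hᵢ·tan θᵢ.
Layer 1: θ = 14.30°; offset = 13.2·tan 14.30° = 3.365 m.
Layer 2: sin θ = 663·sin 14.3°/420 = 0.3899, θ = 22.95°; offset = 25.3·tan 22.95° = 10.712 m.
Layer 3: sin θ = 1025·sin 14.3°/420 = 0.6028, θ = 37.07°; offset = 17.9·tan 37.07° = 13.523 m.
Σ offsets = 27.600 m.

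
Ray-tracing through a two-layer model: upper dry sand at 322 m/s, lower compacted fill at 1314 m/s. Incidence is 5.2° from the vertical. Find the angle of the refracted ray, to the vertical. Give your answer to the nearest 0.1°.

21.7°

Snell's law: sin θ₂ = (V₂/V₁)·sin θ₁ = (1314/322)·sin 5.2° = 0.3698.
θ₂ = arcsin 0.3698 = 21.71° from the normal.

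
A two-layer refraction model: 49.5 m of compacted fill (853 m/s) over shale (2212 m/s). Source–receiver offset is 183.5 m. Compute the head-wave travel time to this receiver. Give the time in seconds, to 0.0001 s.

0.1900 s

t = x/V₂ + 2h·√(V₂²−V₁²)/(V₁V₂).
√(V₂²−V₁²) = √(2212²−853²) = 2040.9 m/s; delay term = 2·49.5·2040.9/(853·2212) = 0.10708 s.
t = 183.5/2212 + 0.10708 = 0.19004 s.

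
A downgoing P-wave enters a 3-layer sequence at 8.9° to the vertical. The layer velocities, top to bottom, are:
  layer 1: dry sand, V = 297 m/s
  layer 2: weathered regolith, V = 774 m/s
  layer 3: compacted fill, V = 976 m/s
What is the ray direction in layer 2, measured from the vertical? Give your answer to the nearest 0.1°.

23.8°

Ray parameter p = sin 8.9° / 297 = 5.2091e-04 s/m.
sin θ_2 = p·V_2 = 5.2091e-04 × 774 = 0.4032.
θ_2 = arcsin 0.4032 = 23.78°.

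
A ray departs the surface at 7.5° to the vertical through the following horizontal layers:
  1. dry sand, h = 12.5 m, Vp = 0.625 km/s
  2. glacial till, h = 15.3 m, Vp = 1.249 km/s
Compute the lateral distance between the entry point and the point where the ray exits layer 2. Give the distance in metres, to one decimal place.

Apply Snell's law at each interface; in layer i the horizontal offset is hᵢ·tan θᵢ.
Layer 1: θ = 7.50°; offset = 12.5·tan 7.50° = 1.646 m.
Layer 2: sin θ = 1.249·sin 7.5°/0.625 = 0.2608, θ = 15.12°; offset = 15.3·tan 15.12° = 4.134 m.
Total horizontal offset = 5.780 m.

5.8 m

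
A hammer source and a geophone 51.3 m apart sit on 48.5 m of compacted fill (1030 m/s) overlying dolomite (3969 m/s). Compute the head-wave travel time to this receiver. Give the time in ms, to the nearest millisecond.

104 ms

t = x/V₂ + 2h·√(V₂²−V₁²)/(V₁V₂).
√(V₂²−V₁²) = √(3969²−1030²) = 3833.0 m/s; delay term = 2·48.5·3833.0/(1030·3969) = 0.09095 s.
t = 51.3/3969 + 0.09095 = 0.10387 s.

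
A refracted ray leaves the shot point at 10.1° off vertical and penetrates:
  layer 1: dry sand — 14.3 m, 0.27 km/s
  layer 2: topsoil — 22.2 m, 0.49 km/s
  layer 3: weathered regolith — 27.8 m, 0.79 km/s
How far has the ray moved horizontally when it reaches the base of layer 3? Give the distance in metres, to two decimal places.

26.62 m

p = sin θ₁/V₁ = sin 10.1°/0.27 = 6.4951e-01 s/km is conserved through the stack.
Layer 1: θ = 10.10°; offset = 14.3·tan 10.10° = 2.5472 m.
Layer 2: sin θ = p·0.49 = 0.3183 → θ = 18.56°; offset = 22.2·tan 18.56° = 7.4528 m.
Layer 3: sin θ = p·0.79 = 0.5131 → θ = 30.87°; offset = 27.8·tan 30.87° = 16.6190 m.
Summing the layer offsets gives 26.6191 m.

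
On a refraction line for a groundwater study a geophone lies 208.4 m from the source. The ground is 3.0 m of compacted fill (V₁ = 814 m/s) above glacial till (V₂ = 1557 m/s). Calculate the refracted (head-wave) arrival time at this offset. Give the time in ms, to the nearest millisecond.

θ_c = arcsin(V₁/V₂) = arcsin(814/1557) = 31.52°, cos θ_c = 0.8525.
Intercept time tᵢ = 2h cos θ_c / V₁ = 2·3.0·0.8525/814 = 0.00628 s.
t = x/V₂ + tᵢ = 208.4/1557 + 0.00628 = 0.14013 s.

140 ms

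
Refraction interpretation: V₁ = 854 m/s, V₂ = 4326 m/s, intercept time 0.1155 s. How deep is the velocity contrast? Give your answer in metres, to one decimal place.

50.3 m

h = tᵢ·V₁·V₂ / (2·√(V₂²−V₁²)).
√(V₂²−V₁²) = √(4326² − 854²) = 4240.9 m/s.
h = 0.1155 s × 854 × 4326 / (2 × 4240.9) = 50.31 m.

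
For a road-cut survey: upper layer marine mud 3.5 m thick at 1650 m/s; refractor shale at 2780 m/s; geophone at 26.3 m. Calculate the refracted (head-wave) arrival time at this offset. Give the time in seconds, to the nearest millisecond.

θ_c = arcsin(V₁/V₂) = arcsin(1650/2780) = 36.41°, cos θ_c = 0.8048.
Intercept time tᵢ = 2h cos θ_c / V₁ = 2·3.5·0.8048/1650 = 0.00341 s.
t = x/V₂ + tᵢ = 26.3/2780 + 0.00341 = 0.01287 s.

0.013 s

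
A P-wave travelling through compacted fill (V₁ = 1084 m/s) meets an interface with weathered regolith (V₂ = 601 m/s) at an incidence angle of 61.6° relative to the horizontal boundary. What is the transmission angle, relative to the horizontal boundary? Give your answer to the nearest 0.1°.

Convert to the normal: θ₁ = 90° − 61.6° = 28.4°.
Snell's law: sin θ₂ = (V₂/V₁)·sin θ₁ = (601/1084)·sin 28.4° = 0.2637.
θ₂ = arcsin 0.2637 = 15.29° from the normal.
From the interface: 90° − 15.29° = 74.71°.

74.7°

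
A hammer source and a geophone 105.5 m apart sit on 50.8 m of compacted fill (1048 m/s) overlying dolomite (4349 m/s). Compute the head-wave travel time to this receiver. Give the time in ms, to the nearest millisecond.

θ_c = arcsin(V₁/V₂) = arcsin(1048/4349) = 13.94°, cos θ_c = 0.9705.
Intercept time tᵢ = 2h cos θ_c / V₁ = 2·50.8·0.9705/1048 = 0.09409 s.
t = x/V₂ + tᵢ = 105.5/4349 + 0.09409 = 0.11835 s.

118 ms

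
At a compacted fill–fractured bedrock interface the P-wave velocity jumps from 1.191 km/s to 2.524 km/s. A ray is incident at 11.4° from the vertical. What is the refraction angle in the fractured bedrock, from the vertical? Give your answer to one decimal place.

sin θ₁/V₁ = sin θ₂/V₂ ⇒ sin θ₂ = 2.524·sin 11.4°/1.191 = 2.524·0.1977/1.191 = 0.4189.
θ₂ = arcsin 0.4189 = 24.76° from the normal.

24.8°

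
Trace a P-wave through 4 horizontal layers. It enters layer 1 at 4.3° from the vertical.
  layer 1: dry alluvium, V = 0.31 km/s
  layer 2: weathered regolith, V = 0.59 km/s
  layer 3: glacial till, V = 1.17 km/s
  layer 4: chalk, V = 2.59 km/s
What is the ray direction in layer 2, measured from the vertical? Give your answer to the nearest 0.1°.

Snell's law across each interface conserves sin θ / V, so sin θ_2 = V_2·sin θ₁/V₁.
sin θ_2 = 0.59 × sin 4.3° / 0.31 = 0.1427.
θ_2 = arcsin 0.1427 = 8.20°.

8.2°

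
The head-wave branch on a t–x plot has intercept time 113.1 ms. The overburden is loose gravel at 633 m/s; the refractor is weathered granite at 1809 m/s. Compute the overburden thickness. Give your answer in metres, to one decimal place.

38.2 m

h = tᵢ·V₁·V₂ / (2·√(V₂²−V₁²)).
√(V₂²−V₁²) = √(1809² − 633²) = 1694.6 m/s.
h = 0.1131 s × 633 × 1809 / (2 × 1694.6) = 38.21 m.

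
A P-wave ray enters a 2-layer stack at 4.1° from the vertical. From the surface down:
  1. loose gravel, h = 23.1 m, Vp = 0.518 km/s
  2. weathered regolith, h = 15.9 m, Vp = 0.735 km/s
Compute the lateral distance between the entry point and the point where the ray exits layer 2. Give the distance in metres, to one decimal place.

3.3 m

Apply Snell's law at each interface; in layer i the horizontal offset is hᵢ·tan θᵢ.
Layer 1: θ = 4.10°; offset = 23.1·tan 4.10° = 1.656 m.
Layer 2: sin θ = 0.735·sin 4.1°/0.518 = 0.1014, θ = 5.82°; offset = 15.9·tan 5.82° = 1.621 m.
Σ offsets = 3.277 m.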